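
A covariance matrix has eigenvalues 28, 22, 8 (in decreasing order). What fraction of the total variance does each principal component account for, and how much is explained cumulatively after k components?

Step 1 — total variance = trace(Sigma) = Σ λ_i = 28 + 22 + 8 = 58.

Step 2 — fraction explained by component i = λ_i / Σ λ:
  PC1: 28/58 = 0.4828
  PC2: 22/58 = 0.3793
  PC3: 8/58 = 0.1379

Step 3 — cumulative fraction after k components = (λ_1 + ... + λ_k) / Σ λ:
  k = 1: 28/58 = 0.4828
  k = 2: (28 + 22)/58 = 50/58 = 0.8621
  k = 3: (28 + 22 + 8)/58 = 58/58 = 1

Summary (fraction, with percent):

explained: PC1 0.4828 (48.28%), PC2 0.3793 (37.93%), PC3 0.1379 (13.79%);  cumulative: 0.4828, 0.8621, 1


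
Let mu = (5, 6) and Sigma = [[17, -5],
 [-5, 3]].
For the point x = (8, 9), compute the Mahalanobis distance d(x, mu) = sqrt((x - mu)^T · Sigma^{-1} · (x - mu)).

Step 1 — centre the observation: (x - mu) = (3, 3).

Step 2 — invert Sigma. det(Sigma) = 17·3 - (-5)² = 26.
  Sigma^{-1} = (1/det) · [[d, -b], [-b, a]] = [[0.1154, 0.1923],
 [0.1923, 0.6538]].

Step 3 — form the quadratic (x - mu)^T · Sigma^{-1} · (x - mu):
  Sigma^{-1} · (x - mu) = (0.9231, 2.5385).
  (x - mu)^T · [Sigma^{-1} · (x - mu)] = (3)·(0.9231) + (3)·(2.5385) = 10.3846.

Step 4 — take square root: d = √(10.3846) ≈ 3.2225.

d(x, mu) = √(10.3846) ≈ 3.2225


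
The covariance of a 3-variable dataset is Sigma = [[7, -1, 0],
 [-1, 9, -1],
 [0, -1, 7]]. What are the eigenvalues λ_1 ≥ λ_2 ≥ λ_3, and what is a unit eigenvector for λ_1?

Step 1 — characteristic polynomial p(λ) = det(λI - Sigma) = λ³ - tr·λ² + c_1·λ - det, where tr = trace, c_1 = sum of the principal 2×2 minors, det = det(Sigma):
  tr = 7 + 9 + 7 = 23,
  c_1 = (7·9 - (-1)²) + (7·7 - (0)²) + (9·7 - (-1)²) = 62 + 49 + 62 = 173,
  det = 7·(9·7 - (-1)²) - (-1)·((-1)·7 - (-1)·(0)) + (0)·((-1)·(-1) - 9·(0)) = 7·(62) - (-1)·(-7) + (0)·(1) = 427.
  So p(λ) = λ³ - 23λ² + 173λ - 427.
Step 2 — look for an integer root (rational root theorem: any rational root is an integer divisor of 427). Testing λ = 7:
  p(7) = 343 - 1127 + 1211 - 427 = 0  ✓
  Dividing out (λ - 7): p(λ) = (λ - 7)(λ² - 16λ + 61).
Step 3 — remaining eigenvalues from the quadratic λ² - 16λ + 61 = 0:
  Δ = 16² - 4·61 = 256 - 244 = 12,  λ = (16 ± √12)/2 = (16 ± 3.4641)/2 ≈ 9.7321 or 6.2679.
  Sorted: λ_1 = 9.7321,  λ_2 = 7,  λ_3 = 6.2679  (check: sum = 23 = tr ✓).

Step 4 — unit eigenvector for λ_1 ≈ 9.7321: v spans the null space of (Sigma - λ_1 I), whose rows are
  r_1 = (-2.7321, -1, 0),  r_2 = (-1, -0.7321, -1),  r_3 = (0, -1, -2.7321).
  v is orthogonal to every row, so take v ∝ r_1 × r_2 = ((-1)·(-1) - (0)·(-0.7321), (0)·(-1) - (-2.7321)·(-1), (-2.7321)·(-0.7321) - (-1)·(-1)) ≈ (1, -2.7321, 1).
  Let u = (1, -2.7321, 1).
  ||u|| = √((1)² + (-2.7321)² + (1)²) = √(9.4641) ≈ 3.0764,  v_1 = u/||u|| ≈ (0.3251, -0.8881, 0.3251) (||v_1|| = 1).

λ_1 = 9.7321,  λ_2 = 7,  λ_3 = 6.2679;  v_1 ≈ (0.3251, -0.8881, 0.3251)


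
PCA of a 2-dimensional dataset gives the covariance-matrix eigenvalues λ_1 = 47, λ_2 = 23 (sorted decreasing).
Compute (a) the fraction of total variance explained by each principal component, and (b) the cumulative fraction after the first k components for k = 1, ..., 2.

Step 1 — total variance = trace(Sigma) = Σ λ_i = 47 + 23 = 70.

Step 2 — fraction explained by component i = λ_i / Σ λ:
  PC1: 47/70 = 0.6714
  PC2: 23/70 = 0.3286

Step 3 — cumulative fraction after k components = (λ_1 + ... + λ_k) / Σ λ:
  k = 1: 47/70 = 0.6714
  k = 2: (47 + 23)/70 = 70/70 = 1

Summary (fraction, with percent):

explained: PC1 0.6714 (67.14%), PC2 0.3286 (32.86%);  cumulative: 0.6714, 1


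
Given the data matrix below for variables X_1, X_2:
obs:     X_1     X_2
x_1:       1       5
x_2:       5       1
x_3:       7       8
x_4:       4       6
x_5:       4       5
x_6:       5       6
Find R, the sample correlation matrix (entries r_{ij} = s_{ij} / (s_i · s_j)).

Step 1 — column means:
  mean(X_1) = (1 + 5 + 7 + 4 + 4 + 5) / 6 = 26/6 = 4.3333
  mean(X_2) = (5 + 1 + 8 + 6 + 5 + 6) / 6 = 31/6 = 5.1667

Step 2 — sample variances and covariances s[i,j] = (1/(n-1)) · Σ_k (x_{k,i} - mean_i) · (x_{k,j} - mean_j), with n-1 = 5:
  s[X_1,X_1] = ((-3.3333)·(-3.3333) + (0.6667)·(0.6667) + (2.6667)·(2.6667) + (-0.3333)·(-0.3333) + (-0.3333)·(-0.3333) + (0.6667)·(0.6667)) / 5 = 19.3333/5 = 3.8667
  s[X_1,X_2] = ((-3.3333)·(-0.1667) + (0.6667)·(-4.1667) + (2.6667)·(2.8333) + (-0.3333)·(0.8333) + (-0.3333)·(-0.1667) + (0.6667)·(0.8333)) / 5 = 5.6667/5 = 1.1333
  s[X_2,X_2] = ((-0.1667)·(-0.1667) + (-4.1667)·(-4.1667) + (2.8333)·(2.8333) + (0.8333)·(0.8333) + (-0.1667)·(-0.1667) + (0.8333)·(0.8333)) / 5 = 26.8333/5 = 5.3667
  Sample standard deviations s_i = √(s[i,i]):
  s(X_1) = √(3.8667) = 1.9664
  s(X_2) = √(5.3667) = 2.3166

Step 3 — r_{ij} = s_{ij} / (s_i · s_j):
  r[X_1,X_1] = 1 (diagonal).
  r[X_1,X_2] = 1.1333 / (1.9664 · 2.3166) = 1.1333 / 4.5553 = 0.2488
  r[X_2,X_2] = 1 (diagonal).

R is symmetric with unit diagonal. Assembling:

R = [[1, 0.2488],
 [0.2488, 1]]


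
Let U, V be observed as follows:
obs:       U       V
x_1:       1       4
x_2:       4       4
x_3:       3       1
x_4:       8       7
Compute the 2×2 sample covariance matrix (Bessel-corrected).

Step 1 — column means:
  mean(U) = (1 + 4 + 3 + 8) / 4 = 16/4 = 4
  mean(V) = (4 + 4 + 1 + 7) / 4 = 16/4 = 4

Step 2 — sample covariance S[i,j] = (1/(n-1)) · Σ_k (x_{k,i} - mean_i) · (x_{k,j} - mean_j), with n-1 = 3.
  S[U,U] = ((-3)·(-3) + (0)·(0) + (-1)·(-1) + (4)·(4)) / 3 = 26/3 = 8.6667
  S[U,V] = ((-3)·(0) + (0)·(0) + (-1)·(-3) + (4)·(3)) / 3 = 15/3 = 5
  S[V,V] = ((0)·(0) + (0)·(0) + (-3)·(-3) + (3)·(3)) / 3 = 18/3 = 6

S is symmetric (S[j,i] = S[i,j]). Assembling:

S = [[8.6667, 5],
 [5, 6]]


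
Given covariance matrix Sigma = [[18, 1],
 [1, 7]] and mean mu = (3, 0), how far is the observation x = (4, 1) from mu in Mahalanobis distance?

Step 1 — centre the observation: (x - mu) = (1, 1).

Step 2 — invert Sigma. det(Sigma) = 18·7 - (1)² = 125.
  Sigma^{-1} = (1/det) · [[d, -b], [-b, a]] = [[0.056, -0.008],
 [-0.008, 0.144]].

Step 3 — form the quadratic (x - mu)^T · Sigma^{-1} · (x - mu):
  Sigma^{-1} · (x - mu) = (0.048, 0.136).
  (x - mu)^T · [Sigma^{-1} · (x - mu)] = (1)·(0.048) + (1)·(0.136) = 0.184.

Step 4 — take square root: d = √(0.184) ≈ 0.429.

d(x, mu) = √(0.184) ≈ 0.429


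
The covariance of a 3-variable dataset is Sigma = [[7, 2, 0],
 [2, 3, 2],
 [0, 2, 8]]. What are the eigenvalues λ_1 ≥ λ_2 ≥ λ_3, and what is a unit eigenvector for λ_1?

Step 1 — characteristic polynomial p(λ) = det(λI - Sigma) = λ³ - tr·λ² + c_1·λ - det, where tr = trace, c_1 = sum of the principal 2×2 minors, det = det(Sigma):
  tr = 7 + 3 + 8 = 18,
  c_1 = (7·3 - (2)²) + (7·8 - (0)²) + (3·8 - (2)²) = 17 + 56 + 20 = 93,
  det = 7·(3·8 - (2)²) - (2)·((2)·8 - (2)·(0)) + (0)·((2)·(2) - 3·(0)) = 7·(20) - (2)·(16) + (0)·(4) = 108.
  So p(λ) = λ³ - 18λ² + 93λ - 108.
Step 2 — look for an integer root (rational root theorem: any rational root is an integer divisor of 108). Testing λ = 9:
  p(9) = 729 - 1458 + 837 - 108 = 0  ✓
  Dividing out (λ - 9): p(λ) = (λ - 9)(λ² - 9λ + 12).
Step 3 — remaining eigenvalues from the quadratic λ² - 9λ + 12 = 0:
  Δ = 9² - 4·12 = 81 - 48 = 33,  λ = (9 ± √33)/2 = (9 ± 5.7446)/2 ≈ 7.3723 or 1.6277.
  Sorted: λ_1 = 9,  λ_2 = 7.3723,  λ_3 = 1.6277  (check: sum = 18 = tr ✓).

Step 4 — unit eigenvector for λ_1 = 9: v spans the null space of (Sigma - λ_1 I), whose rows are
  r_1 = (-2, 2, 0),  r_2 = (2, -6, 2),  r_3 = (0, 2, -1).
  v is orthogonal to every row, so take v ∝ r_1 × r_2 = ((2)·(2) - (0)·(-6), (0)·(2) - (-2)·(2), (-2)·(-6) - (2)·(2)) = (4, 4, 8).
  Rescale (divide by 4): u = (1, 1, 2).
  ||u|| = √((1)² + (1)² + (2)²) = √(6) ≈ 2.4495,  v_1 = u/||u|| ≈ (0.4082, 0.4082, 0.8165) (||v_1|| = 1).

λ_1 = 9,  λ_2 = 7.3723,  λ_3 = 1.6277;  v_1 ≈ (0.4082, 0.4082, 0.8165)


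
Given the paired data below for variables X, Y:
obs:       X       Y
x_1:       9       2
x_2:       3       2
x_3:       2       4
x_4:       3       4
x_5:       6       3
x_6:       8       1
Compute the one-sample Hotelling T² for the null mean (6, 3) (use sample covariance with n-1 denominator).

Step 1 — sample mean vector:
  mean(X) = (9 + 3 + 2 + 3 + 6 + 8) / 6 = 31/6 = 5.1667
  mean(Y) = (2 + 2 + 4 + 4 + 3 + 1) / 6 = 16/6 = 2.6667
  x̄ = (5.1667, 2.6667),  deviation x̄ - mu_0 = (5.1667, 2.6667) - (6, 3) = (-0.8333, -0.3333).

Step 2 — sample covariance matrix, S[i,j] = (1/(n-1)) · Σ_k (x_{k,i} - mean_i) · (x_{k,j} - mean_j), divisor n-1 = 5:
  S[X,X] = ((3.8333)·(3.8333) + (-2.1667)·(-2.1667) + (-3.1667)·(-3.1667) + (-2.1667)·(-2.1667) + (0.8333)·(0.8333) + (2.8333)·(2.8333)) / 5 = 42.8333/5 = 8.5667
  S[X,Y] = ((3.8333)·(-0.6667) + (-2.1667)·(-0.6667) + (-3.1667)·(1.3333) + (-2.1667)·(1.3333) + (0.8333)·(0.3333) + (2.8333)·(-1.6667)) / 5 = -12.6667/5 = -2.5333
  S[Y,Y] = ((-0.6667)·(-0.6667) + (-0.6667)·(-0.6667) + (1.3333)·(1.3333) + (1.3333)·(1.3333) + (0.3333)·(0.3333) + (-1.6667)·(-1.6667)) / 5 = 7.3333/5 = 1.4667
  S = [[8.5667, -2.5333],
 [-2.5333, 1.4667]].

Step 3 — invert S. det(S) = 8.5667·1.4667 - (-2.5333)² = 6.1467.
  S^{-1} = (1/det) · [[d, -b], [-b, a]] = [[0.2386, 0.4121],
 [0.4121, 1.3937]].

Step 4 — quadratic form (x̄ - mu_0)^T · S^{-1} · (x̄ - mu_0):
  S^{-1} · (x̄ - mu_0) = (-0.3362, -0.808),
  (x̄ - mu_0)^T · [...] = (-0.8333)·(-0.3362) + (-0.3333)·(-0.808) = 0.5495.

Step 5 — scale by n: T² = 6 · 0.5495 = 3.2972.

T² ≈ 3.2972


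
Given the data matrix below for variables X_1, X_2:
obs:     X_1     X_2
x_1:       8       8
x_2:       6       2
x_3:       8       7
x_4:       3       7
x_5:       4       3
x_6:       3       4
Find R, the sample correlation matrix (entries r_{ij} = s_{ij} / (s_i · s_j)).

Step 1 — column means:
  mean(X_1) = (8 + 6 + 8 + 3 + 4 + 3) / 6 = 32/6 = 5.3333
  mean(X_2) = (8 + 2 + 7 + 7 + 3 + 4) / 6 = 31/6 = 5.1667

Step 2 — sample variances and covariances s[i,j] = (1/(n-1)) · Σ_k (x_{k,i} - mean_i) · (x_{k,j} - mean_j), with n-1 = 5:
  s[X_1,X_1] = ((2.6667)·(2.6667) + (0.6667)·(0.6667) + (2.6667)·(2.6667) + (-2.3333)·(-2.3333) + (-1.3333)·(-1.3333) + (-2.3333)·(-2.3333)) / 5 = 27.3333/5 = 5.4667
  s[X_1,X_2] = ((2.6667)·(2.8333) + (0.6667)·(-3.1667) + (2.6667)·(1.8333) + (-2.3333)·(1.8333) + (-1.3333)·(-2.1667) + (-2.3333)·(-1.1667)) / 5 = 11.6667/5 = 2.3333
  s[X_2,X_2] = ((2.8333)·(2.8333) + (-3.1667)·(-3.1667) + (1.8333)·(1.8333) + (1.8333)·(1.8333) + (-2.1667)·(-2.1667) + (-1.1667)·(-1.1667)) / 5 = 30.8333/5 = 6.1667
  Sample standard deviations s_i = √(s[i,i]):
  s(X_1) = √(5.4667) = 2.3381
  s(X_2) = √(6.1667) = 2.4833

Step 3 — r_{ij} = s_{ij} / (s_i · s_j):
  r[X_1,X_1] = 1 (diagonal).
  r[X_1,X_2] = 2.3333 / (2.3381 · 2.4833) = 2.3333 / 5.8061 = 0.4019
  r[X_2,X_2] = 1 (diagonal).

R is symmetric with unit diagonal. Assembling:

R = [[1, 0.4019],
 [0.4019, 1]]


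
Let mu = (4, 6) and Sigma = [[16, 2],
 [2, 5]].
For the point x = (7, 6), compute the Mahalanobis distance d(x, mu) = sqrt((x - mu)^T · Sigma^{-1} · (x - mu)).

Step 1 — centre the observation: (x - mu) = (3, 0).

Step 2 — invert Sigma. det(Sigma) = 16·5 - (2)² = 76.
  Sigma^{-1} = (1/det) · [[d, -b], [-b, a]] = [[0.0658, -0.0263],
 [-0.0263, 0.2105]].

Step 3 — form the quadratic (x - mu)^T · Sigma^{-1} · (x - mu):
  Sigma^{-1} · (x - mu) = (0.1974, -0.0789).
  (x - mu)^T · [Sigma^{-1} · (x - mu)] = (3)·(0.1974) + (0)·(-0.0789) = 0.5921.

Step 4 — take square root: d = √(0.5921) ≈ 0.7695.

d(x, mu) = √(0.5921) ≈ 0.7695


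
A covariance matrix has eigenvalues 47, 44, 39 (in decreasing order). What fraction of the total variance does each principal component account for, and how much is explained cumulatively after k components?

Step 1 — total variance = trace(Sigma) = Σ λ_i = 47 + 44 + 39 = 130.

Step 2 — fraction explained by component i = λ_i / Σ λ:
  PC1: 47/130 = 0.3615
  PC2: 44/130 = 0.3385
  PC3: 39/130 = 0.3

Step 3 — cumulative fraction after k components = (λ_1 + ... + λ_k) / Σ λ:
  k = 1: 47/130 = 0.3615
  k = 2: (47 + 44)/130 = 91/130 = 0.7
  k = 3: (47 + 44 + 39)/130 = 130/130 = 1

Summary (fraction, with percent):

explained: PC1 0.3615 (36.15%), PC2 0.3385 (33.85%), PC3 0.3 (30%);  cumulative: 0.3615, 0.7, 1


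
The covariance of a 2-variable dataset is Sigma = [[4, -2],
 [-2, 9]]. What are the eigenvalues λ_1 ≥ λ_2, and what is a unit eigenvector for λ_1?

Step 1 — characteristic polynomial of 2×2 Sigma:
  det(Sigma - λI) = λ² - trace · λ + det = 0.
  trace = 4 + 9 = 13, det = 4·9 - (-2)² = 32.
Step 2 — discriminant:
  Δ = trace² - 4·det = 169 - 128 = 41.
Step 3 — eigenvalues:
  λ = (trace ± √Δ)/2 = (13 ± 6.4031)/2,
  λ_1 = 9.7016,  λ_2 = 3.2984.

Step 4 — unit eigenvector for λ_1: solve (Sigma - λ_1 I)v = 0. First row:
  (4 - 9.7016)·v_x + (-2)·v_y = 0, i.e. (-5.7016)·v_x + (-2)·v_y = 0,
  so v ∝ (b, λ_1 - a) = (-2, 5.7016); multiply by -1 so the first entry is positive: u = (2, -5.7016).
  ||u|| = √((2)² + (-5.7016)²) = √(36.5078) ≈ 6.0422,
  v_1 = u/||u|| ≈ (0.331, -0.9436) (||v_1|| = 1).

λ_1 = 9.7016,  λ_2 = 3.2984;  v_1 ≈ (0.331, -0.9436)


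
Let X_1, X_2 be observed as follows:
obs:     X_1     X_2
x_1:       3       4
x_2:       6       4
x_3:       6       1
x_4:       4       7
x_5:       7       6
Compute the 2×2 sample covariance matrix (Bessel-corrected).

Step 1 — column means:
  mean(X_1) = (3 + 6 + 6 + 4 + 7) / 5 = 26/5 = 5.2
  mean(X_2) = (4 + 4 + 1 + 7 + 6) / 5 = 22/5 = 4.4

Step 2 — sample covariance S[i,j] = (1/(n-1)) · Σ_k (x_{k,i} - mean_i) · (x_{k,j} - mean_j), with n-1 = 4.
  S[X_1,X_1] = ((-2.2)·(-2.2) + (0.8)·(0.8) + (0.8)·(0.8) + (-1.2)·(-1.2) + (1.8)·(1.8)) / 4 = 10.8/4 = 2.7
  S[X_1,X_2] = ((-2.2)·(-0.4) + (0.8)·(-0.4) + (0.8)·(-3.4) + (-1.2)·(2.6) + (1.8)·(1.6)) / 4 = -2.4/4 = -0.6
  S[X_2,X_2] = ((-0.4)·(-0.4) + (-0.4)·(-0.4) + (-3.4)·(-3.4) + (2.6)·(2.6) + (1.6)·(1.6)) / 4 = 21.2/4 = 5.3

S is symmetric (S[j,i] = S[i,j]). Assembling:

S = [[2.7, -0.6],
 [-0.6, 5.3]]


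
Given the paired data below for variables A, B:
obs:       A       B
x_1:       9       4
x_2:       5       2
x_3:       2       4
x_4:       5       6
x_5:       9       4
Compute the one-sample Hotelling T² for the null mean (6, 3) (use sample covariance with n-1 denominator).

Step 1 — sample mean vector:
  mean(A) = (9 + 5 + 2 + 5 + 9) / 5 = 30/5 = 6
  mean(B) = (4 + 2 + 4 + 6 + 4) / 5 = 20/5 = 4
  x̄ = (6, 4),  deviation x̄ - mu_0 = (6, 4) - (6, 3) = (0, 1).

Step 2 — sample covariance matrix, S[i,j] = (1/(n-1)) · Σ_k (x_{k,i} - mean_i) · (x_{k,j} - mean_j), divisor n-1 = 4:
  S[A,A] = ((3)·(3) + (-1)·(-1) + (-4)·(-4) + (-1)·(-1) + (3)·(3)) / 4 = 36/4 = 9
  S[A,B] = ((3)·(0) + (-1)·(-2) + (-4)·(0) + (-1)·(2) + (3)·(0)) / 4 = 0/4 = 0
  S[B,B] = ((0)·(0) + (-2)·(-2) + (0)·(0) + (2)·(2) + (0)·(0)) / 4 = 8/4 = 2
  S = [[9, 0],
 [0, 2]].

Step 3 — invert S. det(S) = 9·2 - (0)² = 18.
  S^{-1} = (1/det) · [[d, -b], [-b, a]] = [[0.1111, 0],
 [0, 0.5]].

Step 4 — quadratic form (x̄ - mu_0)^T · S^{-1} · (x̄ - mu_0):
  S^{-1} · (x̄ - mu_0) = (0, 0.5),
  (x̄ - mu_0)^T · [...] = (0)·(0) + (1)·(0.5) = 0.5.

Step 5 — scale by n: T² = 5 · 0.5 = 2.5.

T² ≈ 2.5


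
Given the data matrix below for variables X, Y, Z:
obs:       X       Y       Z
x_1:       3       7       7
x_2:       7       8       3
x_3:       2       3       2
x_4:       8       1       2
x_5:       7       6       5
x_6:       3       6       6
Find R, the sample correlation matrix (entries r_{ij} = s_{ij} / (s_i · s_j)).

Step 1 — column means:
  mean(X) = (3 + 7 + 2 + 8 + 7 + 3) / 6 = 30/6 = 5
  mean(Y) = (7 + 8 + 3 + 1 + 6 + 6) / 6 = 31/6 = 5.1667
  mean(Z) = (7 + 3 + 2 + 2 + 5 + 6) / 6 = 25/6 = 4.1667

Step 2 — sample variances and covariances s[i,j] = (1/(n-1)) · Σ_k (x_{k,i} - mean_i) · (x_{k,j} - mean_j), with n-1 = 5:
  s[X,X] = ((-2)·(-2) + (2)·(2) + (-3)·(-3) + (3)·(3) + (2)·(2) + (-2)·(-2)) / 5 = 34/5 = 6.8
  s[X,Y] = ((-2)·(1.8333) + (2)·(2.8333) + (-3)·(-2.1667) + (3)·(-4.1667) + (2)·(0.8333) + (-2)·(0.8333)) / 5 = -4/5 = -0.8
  s[X,Z] = ((-2)·(2.8333) + (2)·(-1.1667) + (-3)·(-2.1667) + (3)·(-2.1667) + (2)·(0.8333) + (-2)·(1.8333)) / 5 = -10/5 = -2
  s[Y,Y] = ((1.8333)·(1.8333) + (2.8333)·(2.8333) + (-2.1667)·(-2.1667) + (-4.1667)·(-4.1667) + (0.8333)·(0.8333) + (0.8333)·(0.8333)) / 5 = 34.8333/5 = 6.9667
  s[Y,Z] = ((1.8333)·(2.8333) + (2.8333)·(-1.1667) + (-2.1667)·(-2.1667) + (-4.1667)·(-2.1667) + (0.8333)·(0.8333) + (0.8333)·(1.8333)) / 5 = 17.8333/5 = 3.5667
  s[Z,Z] = ((2.8333)·(2.8333) + (-1.1667)·(-1.1667) + (-2.1667)·(-2.1667) + (-2.1667)·(-2.1667) + (0.8333)·(0.8333) + (1.8333)·(1.8333)) / 5 = 22.8333/5 = 4.5667
  Sample standard deviations s_i = √(s[i,i]):
  s(X) = √(6.8) = 2.6077
  s(Y) = √(6.9667) = 2.6394
  s(Z) = √(4.5667) = 2.137

Step 3 — r_{ij} = s_{ij} / (s_i · s_j):
  r[X,X] = 1 (diagonal).
  r[X,Y] = -0.8 / (2.6077 · 2.6394) = -0.8 / 6.8828 = -0.1162
  r[X,Z] = -2 / (2.6077 · 2.137) = -2 / 5.5726 = -0.3589
  r[Y,Y] = 1 (diagonal).
  r[Y,Z] = 3.5667 / (2.6394 · 2.137) = 3.5667 / 5.6404 = 0.6323
  r[Z,Z] = 1 (diagonal).

R is symmetric with unit diagonal. Assembling:

R = [[1, -0.1162, -0.3589],
 [-0.1162, 1, 0.6323],
 [-0.3589, 0.6323, 1]]


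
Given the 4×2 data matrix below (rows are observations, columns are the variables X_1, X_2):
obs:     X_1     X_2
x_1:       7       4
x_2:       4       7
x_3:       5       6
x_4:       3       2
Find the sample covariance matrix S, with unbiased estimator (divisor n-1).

Step 1 — column means:
  mean(X_1) = (7 + 4 + 5 + 3) / 4 = 19/4 = 4.75
  mean(X_2) = (4 + 7 + 6 + 2) / 4 = 19/4 = 4.75

Step 2 — sample covariance S[i,j] = (1/(n-1)) · Σ_k (x_{k,i} - mean_i) · (x_{k,j} - mean_j), with n-1 = 3.
  S[X_1,X_1] = ((2.25)·(2.25) + (-0.75)·(-0.75) + (0.25)·(0.25) + (-1.75)·(-1.75)) / 3 = 8.75/3 = 2.9167
  S[X_1,X_2] = ((2.25)·(-0.75) + (-0.75)·(2.25) + (0.25)·(1.25) + (-1.75)·(-2.75)) / 3 = 1.75/3 = 0.5833
  S[X_2,X_2] = ((-0.75)·(-0.75) + (2.25)·(2.25) + (1.25)·(1.25) + (-2.75)·(-2.75)) / 3 = 14.75/3 = 4.9167

S is symmetric (S[j,i] = S[i,j]). Assembling:

S = [[2.9167, 0.5833],
 [0.5833, 4.9167]]


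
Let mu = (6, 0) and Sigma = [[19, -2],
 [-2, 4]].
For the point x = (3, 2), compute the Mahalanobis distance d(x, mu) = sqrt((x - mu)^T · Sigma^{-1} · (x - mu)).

Step 1 — centre the observation: (x - mu) = (-3, 2).

Step 2 — invert Sigma. det(Sigma) = 19·4 - (-2)² = 72.
  Sigma^{-1} = (1/det) · [[d, -b], [-b, a]] = [[0.0556, 0.0278],
 [0.0278, 0.2639]].

Step 3 — form the quadratic (x - mu)^T · Sigma^{-1} · (x - mu):
  Sigma^{-1} · (x - mu) = (-0.1111, 0.4444).
  (x - mu)^T · [Sigma^{-1} · (x - mu)] = (-3)·(-0.1111) + (2)·(0.4444) = 1.2222.

Step 4 — take square root: d = √(1.2222) ≈ 1.1055.

d(x, mu) = √(1.2222) ≈ 1.1055


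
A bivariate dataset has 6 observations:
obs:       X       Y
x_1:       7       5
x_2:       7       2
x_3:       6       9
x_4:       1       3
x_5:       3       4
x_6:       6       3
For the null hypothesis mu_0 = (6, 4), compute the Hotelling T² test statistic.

Step 1 — sample mean vector:
  mean(X) = (7 + 7 + 6 + 1 + 3 + 6) / 6 = 30/6 = 5
  mean(Y) = (5 + 2 + 9 + 3 + 4 + 3) / 6 = 26/6 = 4.3333
  x̄ = (5, 4.3333),  deviation x̄ - mu_0 = (5, 4.3333) - (6, 4) = (-1, 0.3333).

Step 2 — sample covariance matrix, S[i,j] = (1/(n-1)) · Σ_k (x_{k,i} - mean_i) · (x_{k,j} - mean_j), divisor n-1 = 5:
  S[X,X] = ((2)·(2) + (2)·(2) + (1)·(1) + (-4)·(-4) + (-2)·(-2) + (1)·(1)) / 5 = 30/5 = 6
  S[X,Y] = ((2)·(0.6667) + (2)·(-2.3333) + (1)·(4.6667) + (-4)·(-1.3333) + (-2)·(-0.3333) + (1)·(-1.3333)) / 5 = 6/5 = 1.2
  S[Y,Y] = ((0.6667)·(0.6667) + (-2.3333)·(-2.3333) + (4.6667)·(4.6667) + (-1.3333)·(-1.3333) + (-0.3333)·(-0.3333) + (-1.3333)·(-1.3333)) / 5 = 31.3333/5 = 6.2667
  S = [[6, 1.2],
 [1.2, 6.2667]].

Step 3 — invert S. det(S) = 6·6.2667 - (1.2)² = 36.16.
  S^{-1} = (1/det) · [[d, -b], [-b, a]] = [[0.1733, -0.0332],
 [-0.0332, 0.1659]].

Step 4 — quadratic form (x̄ - mu_0)^T · S^{-1} · (x̄ - mu_0):
  S^{-1} · (x̄ - mu_0) = (-0.1844, 0.0885),
  (x̄ - mu_0)^T · [...] = (-1)·(-0.1844) + (0.3333)·(0.0885) = 0.2139.

Step 5 — scale by n: T² = 6 · 0.2139 = 1.2832.

T² ≈ 1.2832


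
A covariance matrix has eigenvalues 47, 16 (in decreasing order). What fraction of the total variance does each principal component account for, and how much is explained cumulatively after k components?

Step 1 — total variance = trace(Sigma) = Σ λ_i = 47 + 16 = 63.

Step 2 — fraction explained by component i = λ_i / Σ λ:
  PC1: 47/63 = 0.746
  PC2: 16/63 = 0.254

Step 3 — cumulative fraction after k components = (λ_1 + ... + λ_k) / Σ λ:
  k = 1: 47/63 = 0.746
  k = 2: (47 + 16)/63 = 63/63 = 1

Summary (fraction, with percent):

explained: PC1 0.746 (74.6%), PC2 0.254 (25.4%);  cumulative: 0.746, 1


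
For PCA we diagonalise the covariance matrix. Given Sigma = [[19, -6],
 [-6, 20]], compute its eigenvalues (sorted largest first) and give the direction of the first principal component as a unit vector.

Step 1 — characteristic polynomial of 2×2 Sigma:
  det(Sigma - λI) = λ² - trace · λ + det = 0.
  trace = 19 + 20 = 39, det = 19·20 - (-6)² = 344.
Step 2 — discriminant:
  Δ = trace² - 4·det = 1521 - 1376 = 145.
Step 3 — eigenvalues:
  λ = (trace ± √Δ)/2 = (39 ± 12.0416)/2,
  λ_1 = 25.5208,  λ_2 = 13.4792.

Step 4 — unit eigenvector for λ_1: solve (Sigma - λ_1 I)v = 0. First row:
  (19 - 25.5208)·v_x + (-6)·v_y = 0, i.e. (-6.5208)·v_x + (-6)·v_y = 0,
  so v ∝ (b, λ_1 - a) = (-6, 6.5208); multiply by -1 so the first entry is positive: u = (6, -6.5208).
  ||u|| = √((6)² + (-6.5208)²) = √(78.5208) ≈ 8.8612,
  v_1 = u/||u|| ≈ (0.6771, -0.7359) (||v_1|| = 1).

λ_1 = 25.5208,  λ_2 = 13.4792;  v_1 ≈ (0.6771, -0.7359)


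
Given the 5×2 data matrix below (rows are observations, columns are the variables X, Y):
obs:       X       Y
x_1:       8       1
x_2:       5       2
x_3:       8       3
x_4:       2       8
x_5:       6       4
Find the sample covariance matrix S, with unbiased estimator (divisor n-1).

Step 1 — column means:
  mean(X) = (8 + 5 + 8 + 2 + 6) / 5 = 29/5 = 5.8
  mean(Y) = (1 + 2 + 3 + 8 + 4) / 5 = 18/5 = 3.6

Step 2 — sample covariance S[i,j] = (1/(n-1)) · Σ_k (x_{k,i} - mean_i) · (x_{k,j} - mean_j), with n-1 = 4.
  S[X,X] = ((2.2)·(2.2) + (-0.8)·(-0.8) + (2.2)·(2.2) + (-3.8)·(-3.8) + (0.2)·(0.2)) / 4 = 24.8/4 = 6.2
  S[X,Y] = ((2.2)·(-2.6) + (-0.8)·(-1.6) + (2.2)·(-0.6) + (-3.8)·(4.4) + (0.2)·(0.4)) / 4 = -22.4/4 = -5.6
  S[Y,Y] = ((-2.6)·(-2.6) + (-1.6)·(-1.6) + (-0.6)·(-0.6) + (4.4)·(4.4) + (0.4)·(0.4)) / 4 = 29.2/4 = 7.3

S is symmetric (S[j,i] = S[i,j]). Assembling:

S = [[6.2, -5.6],
 [-5.6, 7.3]]


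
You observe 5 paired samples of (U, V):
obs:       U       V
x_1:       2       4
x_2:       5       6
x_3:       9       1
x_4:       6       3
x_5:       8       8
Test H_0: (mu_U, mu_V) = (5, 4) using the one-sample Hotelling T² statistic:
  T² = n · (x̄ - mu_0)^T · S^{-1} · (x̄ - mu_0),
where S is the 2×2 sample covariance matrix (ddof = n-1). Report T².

Step 1 — sample mean vector:
  mean(U) = (2 + 5 + 9 + 6 + 8) / 5 = 30/5 = 6
  mean(V) = (4 + 6 + 1 + 3 + 8) / 5 = 22/5 = 4.4
  x̄ = (6, 4.4),  deviation x̄ - mu_0 = (6, 4.4) - (5, 4) = (1, 0.4).

Step 2 — sample covariance matrix, S[i,j] = (1/(n-1)) · Σ_k (x_{k,i} - mean_i) · (x_{k,j} - mean_j), divisor n-1 = 4:
  S[U,U] = ((-4)·(-4) + (-1)·(-1) + (3)·(3) + (0)·(0) + (2)·(2)) / 4 = 30/4 = 7.5
  S[U,V] = ((-4)·(-0.4) + (-1)·(1.6) + (3)·(-3.4) + (0)·(-1.4) + (2)·(3.6)) / 4 = -3/4 = -0.75
  S[V,V] = ((-0.4)·(-0.4) + (1.6)·(1.6) + (-3.4)·(-3.4) + (-1.4)·(-1.4) + (3.6)·(3.6)) / 4 = 29.2/4 = 7.3
  S = [[7.5, -0.75],
 [-0.75, 7.3]].

Step 3 — invert S. det(S) = 7.5·7.3 - (-0.75)² = 54.1875.
  S^{-1} = (1/det) · [[d, -b], [-b, a]] = [[0.1347, 0.0138],
 [0.0138, 0.1384]].

Step 4 — quadratic form (x̄ - mu_0)^T · S^{-1} · (x̄ - mu_0):
  S^{-1} · (x̄ - mu_0) = (0.1403, 0.0692),
  (x̄ - mu_0)^T · [...] = (1)·(0.1403) + (0.4)·(0.0692) = 0.1679.

Step 5 — scale by n: T² = 5 · 0.1679 = 0.8397.

T² ≈ 0.8397


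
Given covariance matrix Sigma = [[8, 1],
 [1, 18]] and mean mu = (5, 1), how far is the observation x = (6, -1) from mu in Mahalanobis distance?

Step 1 — centre the observation: (x - mu) = (1, -2).

Step 2 — invert Sigma. det(Sigma) = 8·18 - (1)² = 143.
  Sigma^{-1} = (1/det) · [[d, -b], [-b, a]] = [[0.1259, -0.007],
 [-0.007, 0.0559]].

Step 3 — form the quadratic (x - mu)^T · Sigma^{-1} · (x - mu):
  Sigma^{-1} · (x - mu) = (0.1399, -0.1189).
  (x - mu)^T · [Sigma^{-1} · (x - mu)] = (1)·(0.1399) + (-2)·(-0.1189) = 0.3776.

Step 4 — take square root: d = √(0.3776) ≈ 0.6145.

d(x, mu) = √(0.3776) ≈ 0.6145


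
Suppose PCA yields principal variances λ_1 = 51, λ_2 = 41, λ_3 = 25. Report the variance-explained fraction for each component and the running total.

Step 1 — total variance = trace(Sigma) = Σ λ_i = 51 + 41 + 25 = 117.

Step 2 — fraction explained by component i = λ_i / Σ λ:
  PC1: 51/117 = 0.4359
  PC2: 41/117 = 0.3504
  PC3: 25/117 = 0.2137

Step 3 — cumulative fraction after k components = (λ_1 + ... + λ_k) / Σ λ:
  k = 1: 51/117 = 0.4359
  k = 2: (51 + 41)/117 = 92/117 = 0.7863
  k = 3: (51 + 41 + 25)/117 = 117/117 = 1

Summary (fraction, with percent):

explained: PC1 0.4359 (43.59%), PC2 0.3504 (35.04%), PC3 0.2137 (21.37%);  cumulative: 0.4359, 0.7863, 1


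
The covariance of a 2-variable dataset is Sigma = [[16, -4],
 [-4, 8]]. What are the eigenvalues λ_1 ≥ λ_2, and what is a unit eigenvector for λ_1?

Step 1 — characteristic polynomial of 2×2 Sigma:
  det(Sigma - λI) = λ² - trace · λ + det = 0.
  trace = 16 + 8 = 24, det = 16·8 - (-4)² = 112.
Step 2 — discriminant:
  Δ = trace² - 4·det = 576 - 448 = 128.
Step 3 — eigenvalues:
  λ = (trace ± √Δ)/2 = (24 ± 11.3137)/2,
  λ_1 = 17.6569,  λ_2 = 6.3431.

Step 4 — unit eigenvector for λ_1: solve (Sigma - λ_1 I)v = 0. First row:
  (16 - 17.6569)·v_x + (-4)·v_y = 0, i.e. (-1.6569)·v_x + (-4)·v_y = 0,
  so v ∝ (b, λ_1 - a) = (-4, 1.6569); multiply by -1 so the first entry is positive: u = (4, -1.6569).
  ||u|| = √((4)² + (-1.6569)²) = √(18.7452) ≈ 4.3296,
  v_1 = u/||u|| ≈ (0.9239, -0.3827) (||v_1|| = 1).

λ_1 = 17.6569,  λ_2 = 6.3431;  v_1 ≈ (0.9239, -0.3827)


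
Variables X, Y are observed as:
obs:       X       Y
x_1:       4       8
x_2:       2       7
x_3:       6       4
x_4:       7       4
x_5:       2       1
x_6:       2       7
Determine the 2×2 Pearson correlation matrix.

Step 1 — column means:
  mean(X) = (4 + 2 + 6 + 7 + 2 + 2) / 6 = 23/6 = 3.8333
  mean(Y) = (8 + 7 + 4 + 4 + 1 + 7) / 6 = 31/6 = 5.1667

Step 2 — sample variances and covariances s[i,j] = (1/(n-1)) · Σ_k (x_{k,i} - mean_i) · (x_{k,j} - mean_j), with n-1 = 5:
  s[X,X] = ((0.1667)·(0.1667) + (-1.8333)·(-1.8333) + (2.1667)·(2.1667) + (3.1667)·(3.1667) + (-1.8333)·(-1.8333) + (-1.8333)·(-1.8333)) / 5 = 24.8333/5 = 4.9667
  s[X,Y] = ((0.1667)·(2.8333) + (-1.8333)·(1.8333) + (2.1667)·(-1.1667) + (3.1667)·(-1.1667) + (-1.8333)·(-4.1667) + (-1.8333)·(1.8333)) / 5 = -4.8333/5 = -0.9667
  s[Y,Y] = ((2.8333)·(2.8333) + (1.8333)·(1.8333) + (-1.1667)·(-1.1667) + (-1.1667)·(-1.1667) + (-4.1667)·(-4.1667) + (1.8333)·(1.8333)) / 5 = 34.8333/5 = 6.9667
  Sample standard deviations s_i = √(s[i,i]):
  s(X) = √(4.9667) = 2.2286
  s(Y) = √(6.9667) = 2.6394

Step 3 — r_{ij} = s_{ij} / (s_i · s_j):
  r[X,X] = 1 (diagonal).
  r[X,Y] = -0.9667 / (2.2286 · 2.6394) = -0.9667 / 5.8823 = -0.1643
  r[Y,Y] = 1 (diagonal).

R is symmetric with unit diagonal. Assembling:

R = [[1, -0.1643],
 [-0.1643, 1]]


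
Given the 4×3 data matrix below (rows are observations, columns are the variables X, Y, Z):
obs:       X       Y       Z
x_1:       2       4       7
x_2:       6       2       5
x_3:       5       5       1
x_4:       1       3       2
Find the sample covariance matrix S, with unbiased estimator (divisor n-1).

Step 1 — column means:
  mean(X) = (2 + 6 + 5 + 1) / 4 = 14/4 = 3.5
  mean(Y) = (4 + 2 + 5 + 3) / 4 = 14/4 = 3.5
  mean(Z) = (7 + 5 + 1 + 2) / 4 = 15/4 = 3.75

Step 2 — sample covariance S[i,j] = (1/(n-1)) · Σ_k (x_{k,i} - mean_i) · (x_{k,j} - mean_j), with n-1 = 3.
  S[X,X] = ((-1.5)·(-1.5) + (2.5)·(2.5) + (1.5)·(1.5) + (-2.5)·(-2.5)) / 3 = 17/3 = 5.6667
  S[X,Y] = ((-1.5)·(0.5) + (2.5)·(-1.5) + (1.5)·(1.5) + (-2.5)·(-0.5)) / 3 = -1/3 = -0.3333
  S[X,Z] = ((-1.5)·(3.25) + (2.5)·(1.25) + (1.5)·(-2.75) + (-2.5)·(-1.75)) / 3 = -1.5/3 = -0.5
  S[Y,Y] = ((0.5)·(0.5) + (-1.5)·(-1.5) + (1.5)·(1.5) + (-0.5)·(-0.5)) / 3 = 5/3 = 1.6667
  S[Y,Z] = ((0.5)·(3.25) + (-1.5)·(1.25) + (1.5)·(-2.75) + (-0.5)·(-1.75)) / 3 = -3.5/3 = -1.1667
  S[Z,Z] = ((3.25)·(3.25) + (1.25)·(1.25) + (-2.75)·(-2.75) + (-1.75)·(-1.75)) / 3 = 22.75/3 = 7.5833

S is symmetric (S[j,i] = S[i,j]). Assembling:

S = [[5.6667, -0.3333, -0.5],
 [-0.3333, 1.6667, -1.1667],
 [-0.5, -1.1667, 7.5833]]


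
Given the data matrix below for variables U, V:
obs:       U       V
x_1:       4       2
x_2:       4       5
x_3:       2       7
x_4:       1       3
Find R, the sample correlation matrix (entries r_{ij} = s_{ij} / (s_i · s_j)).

Step 1 — column means:
  mean(U) = (4 + 4 + 2 + 1) / 4 = 11/4 = 2.75
  mean(V) = (2 + 5 + 7 + 3) / 4 = 17/4 = 4.25

Step 2 — sample variances and covariances s[i,j] = (1/(n-1)) · Σ_k (x_{k,i} - mean_i) · (x_{k,j} - mean_j), with n-1 = 3:
  s[U,U] = ((1.25)·(1.25) + (1.25)·(1.25) + (-0.75)·(-0.75) + (-1.75)·(-1.75)) / 3 = 6.75/3 = 2.25
  s[U,V] = ((1.25)·(-2.25) + (1.25)·(0.75) + (-0.75)·(2.75) + (-1.75)·(-1.25)) / 3 = -1.75/3 = -0.5833
  s[V,V] = ((-2.25)·(-2.25) + (0.75)·(0.75) + (2.75)·(2.75) + (-1.25)·(-1.25)) / 3 = 14.75/3 = 4.9167
  Sample standard deviations s_i = √(s[i,i]):
  s(U) = √(2.25) = 1.5
  s(V) = √(4.9167) = 2.2174

Step 3 — r_{ij} = s_{ij} / (s_i · s_j):
  r[U,U] = 1 (diagonal).
  r[U,V] = -0.5833 / (1.5 · 2.2174) = -0.5833 / 3.326 = -0.1754
  r[V,V] = 1 (diagonal).

R is symmetric with unit diagonal. Assembling:

R = [[1, -0.1754],
 [-0.1754, 1]]


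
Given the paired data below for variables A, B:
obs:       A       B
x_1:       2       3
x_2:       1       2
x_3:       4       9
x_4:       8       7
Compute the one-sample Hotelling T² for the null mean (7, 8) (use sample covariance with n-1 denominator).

Step 1 — sample mean vector:
  mean(A) = (2 + 1 + 4 + 8) / 4 = 15/4 = 3.75
  mean(B) = (3 + 2 + 9 + 7) / 4 = 21/4 = 5.25
  x̄ = (3.75, 5.25),  deviation x̄ - mu_0 = (3.75, 5.25) - (7, 8) = (-3.25, -2.75).

Step 2 — sample covariance matrix, S[i,j] = (1/(n-1)) · Σ_k (x_{k,i} - mean_i) · (x_{k,j} - mean_j), divisor n-1 = 3:
  S[A,A] = ((-1.75)·(-1.75) + (-2.75)·(-2.75) + (0.25)·(0.25) + (4.25)·(4.25)) / 3 = 28.75/3 = 9.5833
  S[A,B] = ((-1.75)·(-2.25) + (-2.75)·(-3.25) + (0.25)·(3.75) + (4.25)·(1.75)) / 3 = 21.25/3 = 7.0833
  S[B,B] = ((-2.25)·(-2.25) + (-3.25)·(-3.25) + (3.75)·(3.75) + (1.75)·(1.75)) / 3 = 32.75/3 = 10.9167
  S = [[9.5833, 7.0833],
 [7.0833, 10.9167]].

Step 3 — invert S. det(S) = 9.5833·10.9167 - (7.0833)² = 54.4444.
  S^{-1} = (1/det) · [[d, -b], [-b, a]] = [[0.2005, -0.1301],
 [-0.1301, 0.176]].

Step 4 — quadratic form (x̄ - mu_0)^T · S^{-1} · (x̄ - mu_0):
  S^{-1} · (x̄ - mu_0) = (-0.2939, -0.0612),
  (x̄ - mu_0)^T · [...] = (-3.25)·(-0.2939) + (-2.75)·(-0.0612) = 1.1235.

Step 5 — scale by n: T² = 4 · 1.1235 = 4.4939.

T² ≈ 4.4939


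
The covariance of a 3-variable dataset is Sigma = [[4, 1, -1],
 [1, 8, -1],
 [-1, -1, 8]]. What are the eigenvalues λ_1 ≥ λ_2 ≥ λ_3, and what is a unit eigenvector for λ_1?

Step 1 — characteristic polynomial p(λ) = det(λI - Sigma) = λ³ - tr·λ² + c_1·λ - det, where tr = trace, c_1 = sum of the principal 2×2 minors, det = det(Sigma):
  tr = 4 + 8 + 8 = 20,
  c_1 = (4·8 - (1)²) + (4·8 - (-1)²) + (8·8 - (-1)²) = 31 + 31 + 63 = 125,
  det = 4·(8·8 - (-1)²) - (1)·((1)·8 - (-1)·(-1)) + (-1)·((1)·(-1) - 8·(-1)) = 4·(63) - (1)·(7) + (-1)·(7) = 238.
  So p(λ) = λ³ - 20λ² + 125λ - 238.
Step 2 — look for an integer root (rational root theorem: any rational root is an integer divisor of 238). Testing λ = 7:
  p(7) = 343 - 980 + 875 - 238 = 0  ✓
  Dividing out (λ - 7): p(λ) = (λ - 7)(λ² - 13λ + 34).
Step 3 — remaining eigenvalues from the quadratic λ² - 13λ + 34 = 0:
  Δ = 13² - 4·34 = 169 - 136 = 33,  λ = (13 ± √33)/2 = (13 ± 5.7446)/2 ≈ 9.3723 or 3.6277.
  Sorted: λ_1 = 9.3723,  λ_2 = 7,  λ_3 = 3.6277  (check: sum = 20 = tr ✓).

Step 4 — unit eigenvector for λ_1 ≈ 9.3723: v spans the null space of (Sigma - λ_1 I), whose rows are
  r_1 = (-5.3723, 1, -1),  r_2 = (1, -1.3723, -1),  r_3 = (-1, -1, -1.3723).
  v is orthogonal to every row, so take v ∝ r_1 × r_2 = ((1)·(-1) - (-1)·(-1.3723), (-1)·(1) - (-5.3723)·(-1), (-5.3723)·(-1.3723) - (1)·(1)) ≈ (-2.3723, -6.3723, 6.3723).
  Rescale (multiply by -1 so the first nonzero entry is positive): u = (2.3723, 6.3723, -6.3723).
  ||u|| = √((2.3723)² + (6.3723)² + (-6.3723)²) = √(86.8397) ≈ 9.3188,  v_1 = u/||u|| ≈ (0.2546, 0.6838, -0.6838) (||v_1|| = 1).

λ_1 = 9.3723,  λ_2 = 7,  λ_3 = 3.6277;  v_1 ≈ (0.2546, 0.6838, -0.6838)


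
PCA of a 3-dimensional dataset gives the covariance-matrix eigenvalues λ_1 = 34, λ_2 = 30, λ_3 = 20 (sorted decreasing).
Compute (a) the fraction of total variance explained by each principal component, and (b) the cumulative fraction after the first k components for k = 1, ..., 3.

Step 1 — total variance = trace(Sigma) = Σ λ_i = 34 + 30 + 20 = 84.

Step 2 — fraction explained by component i = λ_i / Σ λ:
  PC1: 34/84 = 0.4048
  PC2: 30/84 = 0.3571
  PC3: 20/84 = 0.2381

Step 3 — cumulative fraction after k components = (λ_1 + ... + λ_k) / Σ λ:
  k = 1: 34/84 = 0.4048
  k = 2: (34 + 30)/84 = 64/84 = 0.7619
  k = 3: (34 + 30 + 20)/84 = 84/84 = 1

Summary (fraction, with percent):

explained: PC1 0.4048 (40.48%), PC2 0.3571 (35.71%), PC3 0.2381 (23.81%);  cumulative: 0.4048, 0.7619, 1


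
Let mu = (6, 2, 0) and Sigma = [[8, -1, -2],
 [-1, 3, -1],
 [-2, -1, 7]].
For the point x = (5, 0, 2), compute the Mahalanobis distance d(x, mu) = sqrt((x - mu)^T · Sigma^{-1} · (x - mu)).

Step 1 — centre the observation: (x - mu) = (-1, -2, 2).

Step 2 — invert Sigma (cofactor / det for 3×3, or solve directly):
  Sigma^{-1} = [[0.146, 0.0657, 0.0511],
 [0.0657, 0.3796, 0.073],
 [0.0511, 0.073, 0.1679]].

Step 3 — form the quadratic (x - mu)^T · Sigma^{-1} · (x - mu):
  Sigma^{-1} · (x - mu) = (-0.1752, -0.6788, 0.1387).
  (x - mu)^T · [Sigma^{-1} · (x - mu)] = (-1)·(-0.1752) + (-2)·(-0.6788) + (2)·(0.1387) = 1.8102.

Step 4 — take square root: d = √(1.8102) ≈ 1.3454.

d(x, mu) = √(1.8102) ≈ 1.3454


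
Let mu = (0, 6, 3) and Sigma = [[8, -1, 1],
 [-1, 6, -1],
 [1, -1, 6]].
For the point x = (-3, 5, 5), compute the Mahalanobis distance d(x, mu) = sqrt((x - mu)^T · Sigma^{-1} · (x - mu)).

Step 1 — centre the observation: (x - mu) = (-3, -1, 2).

Step 2 — invert Sigma (cofactor / det for 3×3, or solve directly):
  Sigma^{-1} = [[0.1296, 0.0185, -0.0185],
 [0.0185, 0.1741, 0.0259],
 [-0.0185, 0.0259, 0.1741]].

Step 3 — form the quadratic (x - mu)^T · Sigma^{-1} · (x - mu):
  Sigma^{-1} · (x - mu) = (-0.4444, -0.1778, 0.3778).
  (x - mu)^T · [Sigma^{-1} · (x - mu)] = (-3)·(-0.4444) + (-1)·(-0.1778) + (2)·(0.3778) = 2.2667.

Step 4 — take square root: d = √(2.2667) ≈ 1.5055.

d(x, mu) = √(2.2667) ≈ 1.5055


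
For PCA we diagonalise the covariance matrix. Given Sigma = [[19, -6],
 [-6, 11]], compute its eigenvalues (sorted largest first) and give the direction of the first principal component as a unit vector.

Step 1 — characteristic polynomial of 2×2 Sigma:
  det(Sigma - λI) = λ² - trace · λ + det = 0.
  trace = 19 + 11 = 30, det = 19·11 - (-6)² = 173.
Step 2 — discriminant:
  Δ = trace² - 4·det = 900 - 692 = 208.
Step 3 — eigenvalues:
  λ = (trace ± √Δ)/2 = (30 ± 14.4222)/2,
  λ_1 = 22.2111,  λ_2 = 7.7889.

Step 4 — unit eigenvector for λ_1: solve (Sigma - λ_1 I)v = 0. First row:
  (19 - 22.2111)·v_x + (-6)·v_y = 0, i.e. (-3.2111)·v_x + (-6)·v_y = 0,
  so v ∝ (b, λ_1 - a) = (-6, 3.2111); multiply by -1 so the first entry is positive: u = (6, -3.2111).
  ||u|| = √((6)² + (-3.2111)²) = √(46.3112) ≈ 6.8052,
  v_1 = u/||u|| ≈ (0.8817, -0.4719) (||v_1|| = 1).

λ_1 = 22.2111,  λ_2 = 7.7889;  v_1 ≈ (0.8817, -0.4719)


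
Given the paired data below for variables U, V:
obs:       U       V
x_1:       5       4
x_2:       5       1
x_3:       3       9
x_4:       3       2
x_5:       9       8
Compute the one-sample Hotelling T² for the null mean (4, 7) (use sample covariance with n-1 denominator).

Step 1 — sample mean vector:
  mean(U) = (5 + 5 + 3 + 3 + 9) / 5 = 25/5 = 5
  mean(V) = (4 + 1 + 9 + 2 + 8) / 5 = 24/5 = 4.8
  x̄ = (5, 4.8),  deviation x̄ - mu_0 = (5, 4.8) - (4, 7) = (1, -2.2).

Step 2 — sample covariance matrix, S[i,j] = (1/(n-1)) · Σ_k (x_{k,i} - mean_i) · (x_{k,j} - mean_j), divisor n-1 = 4:
  S[U,U] = ((0)·(0) + (0)·(0) + (-2)·(-2) + (-2)·(-2) + (4)·(4)) / 4 = 24/4 = 6
  S[U,V] = ((0)·(-0.8) + (0)·(-3.8) + (-2)·(4.2) + (-2)·(-2.8) + (4)·(3.2)) / 4 = 10/4 = 2.5
  S[V,V] = ((-0.8)·(-0.8) + (-3.8)·(-3.8) + (4.2)·(4.2) + (-2.8)·(-2.8) + (3.2)·(3.2)) / 4 = 50.8/4 = 12.7
  S = [[6, 2.5],
 [2.5, 12.7]].

Step 3 — invert S. det(S) = 6·12.7 - (2.5)² = 69.95.
  S^{-1} = (1/det) · [[d, -b], [-b, a]] = [[0.1816, -0.0357],
 [-0.0357, 0.0858]].

Step 4 — quadratic form (x̄ - mu_0)^T · S^{-1} · (x̄ - mu_0):
  S^{-1} · (x̄ - mu_0) = (0.2602, -0.2244),
  (x̄ - mu_0)^T · [...] = (1)·(0.2602) + (-2.2)·(-0.2244) = 0.754.

Step 5 — scale by n: T² = 5 · 0.754 = 3.7698.

T² ≈ 3.7698


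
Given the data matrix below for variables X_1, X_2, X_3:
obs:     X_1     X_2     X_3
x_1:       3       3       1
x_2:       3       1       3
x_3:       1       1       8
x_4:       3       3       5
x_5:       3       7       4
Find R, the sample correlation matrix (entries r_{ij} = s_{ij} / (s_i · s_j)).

Step 1 — column means:
  mean(X_1) = (3 + 3 + 1 + 3 + 3) / 5 = 13/5 = 2.6
  mean(X_2) = (3 + 1 + 1 + 3 + 7) / 5 = 15/5 = 3
  mean(X_3) = (1 + 3 + 8 + 5 + 4) / 5 = 21/5 = 4.2

Step 2 — sample variances and covariances s[i,j] = (1/(n-1)) · Σ_k (x_{k,i} - mean_i) · (x_{k,j} - mean_j), with n-1 = 4:
  s[X_1,X_1] = ((0.4)·(0.4) + (0.4)·(0.4) + (-1.6)·(-1.6) + (0.4)·(0.4) + (0.4)·(0.4)) / 4 = 3.2/4 = 0.8
  s[X_1,X_2] = ((0.4)·(0) + (0.4)·(-2) + (-1.6)·(-2) + (0.4)·(0) + (0.4)·(4)) / 4 = 4/4 = 1
  s[X_1,X_3] = ((0.4)·(-3.2) + (0.4)·(-1.2) + (-1.6)·(3.8) + (0.4)·(0.8) + (0.4)·(-0.2)) / 4 = -7.6/4 = -1.9
  s[X_2,X_2] = ((0)·(0) + (-2)·(-2) + (-2)·(-2) + (0)·(0) + (4)·(4)) / 4 = 24/4 = 6
  s[X_2,X_3] = ((0)·(-3.2) + (-2)·(-1.2) + (-2)·(3.8) + (0)·(0.8) + (4)·(-0.2)) / 4 = -6/4 = -1.5
  s[X_3,X_3] = ((-3.2)·(-3.2) + (-1.2)·(-1.2) + (3.8)·(3.8) + (0.8)·(0.8) + (-0.2)·(-0.2)) / 4 = 26.8/4 = 6.7
  Sample standard deviations s_i = √(s[i,i]):
  s(X_1) = √(0.8) = 0.8944
  s(X_2) = √(6) = 2.4495
  s(X_3) = √(6.7) = 2.5884

Step 3 — r_{ij} = s_{ij} / (s_i · s_j):
  r[X_1,X_1] = 1 (diagonal).
  r[X_1,X_2] = 1 / (0.8944 · 2.4495) = 1 / 2.1909 = 0.4564
  r[X_1,X_3] = -1.9 / (0.8944 · 2.5884) = -1.9 / 2.3152 = -0.8207
  r[X_2,X_2] = 1 (diagonal).
  r[X_2,X_3] = -1.5 / (2.4495 · 2.5884) = -1.5 / 6.3403 = -0.2366
  r[X_3,X_3] = 1 (diagonal).

R is symmetric with unit diagonal. Assembling:

R = [[1, 0.4564, -0.8207],
 [0.4564, 1, -0.2366],
 [-0.8207, -0.2366, 1]]
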